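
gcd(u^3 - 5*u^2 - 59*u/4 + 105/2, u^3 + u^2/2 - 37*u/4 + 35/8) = u^2 + u - 35/4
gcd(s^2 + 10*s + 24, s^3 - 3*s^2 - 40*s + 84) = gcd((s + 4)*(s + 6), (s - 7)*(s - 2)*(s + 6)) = s + 6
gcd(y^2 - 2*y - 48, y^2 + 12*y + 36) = y + 6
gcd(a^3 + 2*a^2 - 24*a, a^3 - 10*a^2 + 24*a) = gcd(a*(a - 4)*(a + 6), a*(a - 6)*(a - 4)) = a^2 - 4*a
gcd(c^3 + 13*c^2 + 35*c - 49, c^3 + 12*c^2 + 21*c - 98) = c^2 + 14*c + 49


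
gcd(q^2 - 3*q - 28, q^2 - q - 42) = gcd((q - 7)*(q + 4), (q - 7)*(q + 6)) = q - 7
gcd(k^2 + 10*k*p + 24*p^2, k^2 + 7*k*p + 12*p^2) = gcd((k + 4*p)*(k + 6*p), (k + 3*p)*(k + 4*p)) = k + 4*p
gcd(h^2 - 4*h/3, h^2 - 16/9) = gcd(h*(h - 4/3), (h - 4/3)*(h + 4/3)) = h - 4/3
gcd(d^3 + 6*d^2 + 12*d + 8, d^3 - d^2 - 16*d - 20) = d^2 + 4*d + 4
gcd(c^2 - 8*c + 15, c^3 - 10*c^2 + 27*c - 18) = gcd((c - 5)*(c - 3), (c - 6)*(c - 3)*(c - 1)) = c - 3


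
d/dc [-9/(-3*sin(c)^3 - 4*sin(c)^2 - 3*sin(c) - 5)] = 9*(-8*sin(c) + 9*cos(c)^2 - 12)*cos(c)/(3*sin(c)^3 + 4*sin(c)^2 + 3*sin(c) + 5)^2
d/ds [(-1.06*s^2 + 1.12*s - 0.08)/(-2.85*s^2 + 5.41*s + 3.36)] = (-2.5426*s^2 - 7.5792*s + 4.196)/(8.1225*s^4 - 30.837*s^3 + 10.1161*s^2 + 36.3552*s + 11.2896)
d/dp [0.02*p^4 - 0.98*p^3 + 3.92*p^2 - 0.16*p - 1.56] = 0.08*p^3 - 2.94*p^2 + 7.84*p - 0.16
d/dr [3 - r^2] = -2*r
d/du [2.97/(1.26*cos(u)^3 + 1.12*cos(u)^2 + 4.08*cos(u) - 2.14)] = (11.2266*cos(u)^2 + 6.6528*cos(u) + 12.1176)*sin(u)/(1.26*cos(u)^3 + 1.12*cos(u)^2 + 4.08*cos(u) - 2.14)^2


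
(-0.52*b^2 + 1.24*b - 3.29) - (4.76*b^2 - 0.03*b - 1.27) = -5.28*b^2 + 1.27*b - 2.02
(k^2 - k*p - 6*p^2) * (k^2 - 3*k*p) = k^4 - 4*k^3*p - 3*k^2*p^2 + 18*k*p^3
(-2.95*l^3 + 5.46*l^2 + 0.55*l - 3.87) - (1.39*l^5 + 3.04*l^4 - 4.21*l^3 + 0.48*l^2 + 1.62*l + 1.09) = -1.39*l^5 - 3.04*l^4 + 1.26*l^3 + 4.98*l^2 - 1.07*l - 4.96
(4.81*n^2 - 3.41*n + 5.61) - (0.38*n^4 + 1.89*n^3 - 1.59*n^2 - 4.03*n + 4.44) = -0.38*n^4 - 1.89*n^3 + 6.4*n^2 + 0.62*n + 1.17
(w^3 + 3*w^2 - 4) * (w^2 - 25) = w^5 + 3*w^4 - 25*w^3 - 79*w^2 + 100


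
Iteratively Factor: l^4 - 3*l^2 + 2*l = (l + 2)*(l^3 - 2*l^2 + l) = (l - 1)*(l + 2)*(l^2 - l) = l*(l - 1)*(l + 2)*(l - 1)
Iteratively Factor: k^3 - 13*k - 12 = (k + 1)*(k^2 - k - 12) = (k - 4)*(k + 1)*(k + 3)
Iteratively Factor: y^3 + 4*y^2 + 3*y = (y)*(y^2 + 4*y + 3) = y*(y + 3)*(y + 1)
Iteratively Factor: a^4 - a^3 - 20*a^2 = (a + 4)*(a^3 - 5*a^2) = a*(a + 4)*(a^2 - 5*a) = a*(a - 5)*(a + 4)*(a)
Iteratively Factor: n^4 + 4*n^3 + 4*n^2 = (n + 2)*(n^3 + 2*n^2) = n*(n + 2)*(n^2 + 2*n) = n*(n + 2)^2*(n)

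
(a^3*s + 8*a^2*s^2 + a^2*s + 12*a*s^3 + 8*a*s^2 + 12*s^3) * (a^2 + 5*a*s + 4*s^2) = a^5*s + 13*a^4*s^2 + a^4*s + 56*a^3*s^3 + 13*a^3*s^2 + 92*a^2*s^4 + 56*a^2*s^3 + 48*a*s^5 + 92*a*s^4 + 48*s^5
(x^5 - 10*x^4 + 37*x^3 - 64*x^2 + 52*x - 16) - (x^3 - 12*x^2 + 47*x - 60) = x^5 - 10*x^4 + 36*x^3 - 52*x^2 + 5*x + 44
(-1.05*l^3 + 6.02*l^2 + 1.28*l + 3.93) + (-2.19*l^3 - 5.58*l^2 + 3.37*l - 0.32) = -3.24*l^3 + 0.44*l^2 + 4.65*l + 3.61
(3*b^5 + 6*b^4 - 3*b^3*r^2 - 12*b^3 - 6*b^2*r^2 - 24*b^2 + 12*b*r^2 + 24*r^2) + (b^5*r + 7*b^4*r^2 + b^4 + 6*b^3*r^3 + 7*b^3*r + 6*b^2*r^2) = b^5*r + 3*b^5 + 7*b^4*r^2 + 7*b^4 + 6*b^3*r^3 - 3*b^3*r^2 + 7*b^3*r - 12*b^3 - 24*b^2 + 12*b*r^2 + 24*r^2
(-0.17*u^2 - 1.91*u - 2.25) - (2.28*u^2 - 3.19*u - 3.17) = -2.45*u^2 + 1.28*u + 0.92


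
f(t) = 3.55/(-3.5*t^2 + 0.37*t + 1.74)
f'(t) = 3.55*(7.0*t - 0.37)/(-3.5*t^2 + 0.37*t + 1.74)^2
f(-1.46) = -0.57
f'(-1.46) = -0.96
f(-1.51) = -0.52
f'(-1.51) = -0.84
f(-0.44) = 3.95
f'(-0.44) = -15.13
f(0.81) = -13.83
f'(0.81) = 285.64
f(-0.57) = 9.06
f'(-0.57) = -100.75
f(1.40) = -0.77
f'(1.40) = 1.58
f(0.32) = 2.37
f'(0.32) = 2.95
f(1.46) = -0.69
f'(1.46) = 1.30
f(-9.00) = -0.01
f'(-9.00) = -0.00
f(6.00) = -0.03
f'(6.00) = 0.01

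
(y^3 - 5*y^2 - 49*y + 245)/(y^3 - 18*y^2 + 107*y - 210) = (y + 7)/(y - 6)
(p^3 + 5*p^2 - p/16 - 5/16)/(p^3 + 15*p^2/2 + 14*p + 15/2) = (16*p^2 - 1)/(8*(2*p^2 + 5*p + 3))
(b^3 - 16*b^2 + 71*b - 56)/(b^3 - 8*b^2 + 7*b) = (b - 8)/b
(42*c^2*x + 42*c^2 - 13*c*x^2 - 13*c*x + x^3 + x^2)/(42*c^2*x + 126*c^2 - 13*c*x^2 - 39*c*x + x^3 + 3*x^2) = (x + 1)/(x + 3)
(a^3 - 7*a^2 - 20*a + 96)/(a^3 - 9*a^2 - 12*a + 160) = (a - 3)/(a - 5)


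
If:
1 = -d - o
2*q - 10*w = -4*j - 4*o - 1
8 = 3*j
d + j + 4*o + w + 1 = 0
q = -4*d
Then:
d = 13/126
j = 8/3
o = -139/126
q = -26/63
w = 9/14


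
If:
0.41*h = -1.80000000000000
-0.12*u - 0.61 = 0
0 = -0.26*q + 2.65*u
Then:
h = -4.39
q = -51.81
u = -5.08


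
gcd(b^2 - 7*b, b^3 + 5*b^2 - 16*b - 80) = 1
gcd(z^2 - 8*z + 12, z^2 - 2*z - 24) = z - 6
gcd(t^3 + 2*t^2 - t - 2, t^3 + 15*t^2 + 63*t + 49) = t + 1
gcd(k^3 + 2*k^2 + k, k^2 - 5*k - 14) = 1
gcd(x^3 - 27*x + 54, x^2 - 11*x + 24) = x - 3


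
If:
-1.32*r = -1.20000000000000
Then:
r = 0.91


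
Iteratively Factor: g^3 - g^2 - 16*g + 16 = (g - 4)*(g^2 + 3*g - 4) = (g - 4)*(g - 1)*(g + 4)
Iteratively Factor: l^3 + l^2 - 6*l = (l)*(l^2 + l - 6) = l*(l - 2)*(l + 3)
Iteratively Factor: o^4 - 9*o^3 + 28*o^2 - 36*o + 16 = (o - 2)*(o^3 - 7*o^2 + 14*o - 8) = (o - 2)*(o - 1)*(o^2 - 6*o + 8) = (o - 4)*(o - 2)*(o - 1)*(o - 2)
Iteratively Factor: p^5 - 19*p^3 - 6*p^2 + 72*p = (p - 2)*(p^4 + 2*p^3 - 15*p^2 - 36*p) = (p - 2)*(p + 3)*(p^3 - p^2 - 12*p) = (p - 4)*(p - 2)*(p + 3)*(p^2 + 3*p) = (p - 4)*(p - 2)*(p + 3)^2*(p)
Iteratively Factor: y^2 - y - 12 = (y - 4)*(y + 3)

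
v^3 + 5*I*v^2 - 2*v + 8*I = (v - I)*(v + 2*I)*(v + 4*I)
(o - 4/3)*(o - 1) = o^2 - 7*o/3 + 4/3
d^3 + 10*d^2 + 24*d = d*(d + 4)*(d + 6)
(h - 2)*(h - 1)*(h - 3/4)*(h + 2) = h^4 - 7*h^3/4 - 13*h^2/4 + 7*h - 3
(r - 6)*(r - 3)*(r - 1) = r^3 - 10*r^2 + 27*r - 18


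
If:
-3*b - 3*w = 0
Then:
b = -w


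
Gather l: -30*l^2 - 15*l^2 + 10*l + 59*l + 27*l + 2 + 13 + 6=-45*l^2 + 96*l + 21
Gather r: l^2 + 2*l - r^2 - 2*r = l^2 + 2*l - r^2 - 2*r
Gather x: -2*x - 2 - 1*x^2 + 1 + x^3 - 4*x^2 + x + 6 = x^3 - 5*x^2 - x + 5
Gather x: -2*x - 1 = -2*x - 1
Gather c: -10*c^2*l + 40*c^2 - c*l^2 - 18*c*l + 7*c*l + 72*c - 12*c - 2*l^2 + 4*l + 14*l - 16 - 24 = c^2*(40 - 10*l) + c*(-l^2 - 11*l + 60) - 2*l^2 + 18*l - 40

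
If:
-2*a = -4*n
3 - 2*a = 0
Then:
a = 3/2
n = 3/4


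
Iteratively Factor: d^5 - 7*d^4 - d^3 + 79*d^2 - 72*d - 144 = (d + 1)*(d^4 - 8*d^3 + 7*d^2 + 72*d - 144) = (d - 4)*(d + 1)*(d^3 - 4*d^2 - 9*d + 36) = (d - 4)*(d + 1)*(d + 3)*(d^2 - 7*d + 12) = (d - 4)^2*(d + 1)*(d + 3)*(d - 3)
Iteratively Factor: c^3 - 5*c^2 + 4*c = (c - 1)*(c^2 - 4*c) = c*(c - 1)*(c - 4)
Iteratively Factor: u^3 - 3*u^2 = (u - 3)*(u^2) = u*(u - 3)*(u)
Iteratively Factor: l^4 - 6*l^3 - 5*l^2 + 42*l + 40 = (l + 1)*(l^3 - 7*l^2 + 2*l + 40) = (l - 4)*(l + 1)*(l^2 - 3*l - 10) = (l - 5)*(l - 4)*(l + 1)*(l + 2)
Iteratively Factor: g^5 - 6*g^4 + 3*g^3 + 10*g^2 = (g - 2)*(g^4 - 4*g^3 - 5*g^2) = (g - 2)*(g + 1)*(g^3 - 5*g^2) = g*(g - 2)*(g + 1)*(g^2 - 5*g) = g^2*(g - 2)*(g + 1)*(g - 5)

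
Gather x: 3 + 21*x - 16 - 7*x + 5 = 14*x - 8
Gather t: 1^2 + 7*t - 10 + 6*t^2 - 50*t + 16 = 6*t^2 - 43*t + 7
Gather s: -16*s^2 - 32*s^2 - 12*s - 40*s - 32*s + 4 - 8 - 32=-48*s^2 - 84*s - 36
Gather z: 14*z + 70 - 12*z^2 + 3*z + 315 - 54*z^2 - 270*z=-66*z^2 - 253*z + 385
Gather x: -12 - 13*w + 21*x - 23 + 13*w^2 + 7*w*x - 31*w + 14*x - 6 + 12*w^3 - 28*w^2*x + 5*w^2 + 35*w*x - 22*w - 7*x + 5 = 12*w^3 + 18*w^2 - 66*w + x*(-28*w^2 + 42*w + 28) - 36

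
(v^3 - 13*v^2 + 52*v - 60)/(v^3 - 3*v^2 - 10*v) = (v^2 - 8*v + 12)/(v*(v + 2))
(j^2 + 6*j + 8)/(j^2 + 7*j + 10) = (j + 4)/(j + 5)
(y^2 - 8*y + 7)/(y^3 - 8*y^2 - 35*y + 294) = (y - 1)/(y^2 - y - 42)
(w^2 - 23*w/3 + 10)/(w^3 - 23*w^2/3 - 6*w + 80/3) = (w - 6)/(w^2 - 6*w - 16)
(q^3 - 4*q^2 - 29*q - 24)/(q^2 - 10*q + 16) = (q^2 + 4*q + 3)/(q - 2)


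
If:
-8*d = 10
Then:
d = -5/4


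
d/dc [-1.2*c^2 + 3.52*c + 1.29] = 3.52 - 2.4*c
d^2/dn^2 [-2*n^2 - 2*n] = -4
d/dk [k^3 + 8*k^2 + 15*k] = 3*k^2 + 16*k + 15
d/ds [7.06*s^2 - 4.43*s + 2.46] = 14.12*s - 4.43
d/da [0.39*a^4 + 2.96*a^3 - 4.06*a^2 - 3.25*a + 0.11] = 1.56*a^3 + 8.88*a^2 - 8.12*a - 3.25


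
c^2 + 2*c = c*(c + 2)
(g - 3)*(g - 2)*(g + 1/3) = g^3 - 14*g^2/3 + 13*g/3 + 2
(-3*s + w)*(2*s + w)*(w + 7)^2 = -6*s^2*w^2 - 84*s^2*w - 294*s^2 - s*w^3 - 14*s*w^2 - 49*s*w + w^4 + 14*w^3 + 49*w^2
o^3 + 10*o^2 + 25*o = o*(o + 5)^2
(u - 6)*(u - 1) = u^2 - 7*u + 6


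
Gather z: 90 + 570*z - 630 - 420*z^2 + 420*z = -420*z^2 + 990*z - 540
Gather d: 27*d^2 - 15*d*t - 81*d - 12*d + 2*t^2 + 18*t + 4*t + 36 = 27*d^2 + d*(-15*t - 93) + 2*t^2 + 22*t + 36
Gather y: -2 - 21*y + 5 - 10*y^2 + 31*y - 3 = -10*y^2 + 10*y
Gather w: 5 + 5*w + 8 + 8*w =13*w + 13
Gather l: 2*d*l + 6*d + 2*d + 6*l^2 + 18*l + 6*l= 8*d + 6*l^2 + l*(2*d + 24)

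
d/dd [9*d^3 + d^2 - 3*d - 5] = 27*d^2 + 2*d - 3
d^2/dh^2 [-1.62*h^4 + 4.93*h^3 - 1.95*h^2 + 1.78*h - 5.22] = -19.44*h^2 + 29.58*h - 3.9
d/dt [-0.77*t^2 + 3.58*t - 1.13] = 3.58 - 1.54*t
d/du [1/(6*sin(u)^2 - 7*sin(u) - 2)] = (7 - 12*sin(u))*cos(u)/(-6*sin(u)^2 + 7*sin(u) + 2)^2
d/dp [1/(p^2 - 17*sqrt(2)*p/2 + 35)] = 2*(-4*p + 17*sqrt(2))/(2*p^2 - 17*sqrt(2)*p + 70)^2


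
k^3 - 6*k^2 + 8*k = k*(k - 4)*(k - 2)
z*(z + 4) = z^2 + 4*z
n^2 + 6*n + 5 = (n + 1)*(n + 5)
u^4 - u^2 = u^2*(u - 1)*(u + 1)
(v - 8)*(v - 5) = v^2 - 13*v + 40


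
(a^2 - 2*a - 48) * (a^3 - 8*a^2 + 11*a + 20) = a^5 - 10*a^4 - 21*a^3 + 382*a^2 - 568*a - 960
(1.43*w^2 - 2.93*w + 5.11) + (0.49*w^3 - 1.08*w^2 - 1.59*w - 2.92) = 0.49*w^3 + 0.35*w^2 - 4.52*w + 2.19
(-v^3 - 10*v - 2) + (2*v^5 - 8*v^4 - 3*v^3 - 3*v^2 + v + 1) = 2*v^5 - 8*v^4 - 4*v^3 - 3*v^2 - 9*v - 1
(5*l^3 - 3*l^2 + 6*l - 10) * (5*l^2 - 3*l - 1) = 25*l^5 - 30*l^4 + 34*l^3 - 65*l^2 + 24*l + 10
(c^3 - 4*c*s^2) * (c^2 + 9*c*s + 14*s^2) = c^5 + 9*c^4*s + 10*c^3*s^2 - 36*c^2*s^3 - 56*c*s^4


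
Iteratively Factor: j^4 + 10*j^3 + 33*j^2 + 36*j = (j + 3)*(j^3 + 7*j^2 + 12*j) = (j + 3)^2*(j^2 + 4*j) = (j + 3)^2*(j + 4)*(j)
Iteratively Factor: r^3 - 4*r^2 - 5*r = (r + 1)*(r^2 - 5*r) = (r - 5)*(r + 1)*(r)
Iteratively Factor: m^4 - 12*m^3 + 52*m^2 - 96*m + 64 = (m - 4)*(m^3 - 8*m^2 + 20*m - 16) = (m - 4)*(m - 2)*(m^2 - 6*m + 8) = (m - 4)*(m - 2)^2*(m - 4)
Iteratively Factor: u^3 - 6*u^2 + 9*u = (u - 3)*(u^2 - 3*u) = u*(u - 3)*(u - 3)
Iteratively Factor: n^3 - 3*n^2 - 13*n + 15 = (n - 5)*(n^2 + 2*n - 3) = (n - 5)*(n - 1)*(n + 3)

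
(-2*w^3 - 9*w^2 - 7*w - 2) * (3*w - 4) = -6*w^4 - 19*w^3 + 15*w^2 + 22*w + 8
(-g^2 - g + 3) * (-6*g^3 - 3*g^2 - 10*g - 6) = 6*g^5 + 9*g^4 - 5*g^3 + 7*g^2 - 24*g - 18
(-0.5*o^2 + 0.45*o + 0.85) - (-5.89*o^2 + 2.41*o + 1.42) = 5.39*o^2 - 1.96*o - 0.57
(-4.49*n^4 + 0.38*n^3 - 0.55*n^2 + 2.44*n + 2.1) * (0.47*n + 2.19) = -2.1103*n^5 - 9.6545*n^4 + 0.5737*n^3 - 0.0577000000000003*n^2 + 6.3306*n + 4.599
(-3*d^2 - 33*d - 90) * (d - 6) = -3*d^3 - 15*d^2 + 108*d + 540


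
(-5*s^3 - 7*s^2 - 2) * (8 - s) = 5*s^4 - 33*s^3 - 56*s^2 + 2*s - 16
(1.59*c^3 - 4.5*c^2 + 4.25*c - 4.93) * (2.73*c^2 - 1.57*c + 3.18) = 4.3407*c^5 - 14.7813*c^4 + 23.7237*c^3 - 34.4414*c^2 + 21.2551*c - 15.6774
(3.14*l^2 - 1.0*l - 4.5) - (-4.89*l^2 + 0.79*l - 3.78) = 8.03*l^2 - 1.79*l - 0.72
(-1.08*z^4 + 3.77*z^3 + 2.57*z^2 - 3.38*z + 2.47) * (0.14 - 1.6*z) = 1.728*z^5 - 6.1832*z^4 - 3.5842*z^3 + 5.7678*z^2 - 4.4252*z + 0.3458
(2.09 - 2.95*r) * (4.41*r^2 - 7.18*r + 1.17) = -13.0095*r^3 + 30.3979*r^2 - 18.4577*r + 2.4453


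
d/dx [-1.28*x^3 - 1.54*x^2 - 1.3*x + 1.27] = -3.84*x^2 - 3.08*x - 1.3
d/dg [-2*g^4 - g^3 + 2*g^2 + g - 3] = -8*g^3 - 3*g^2 + 4*g + 1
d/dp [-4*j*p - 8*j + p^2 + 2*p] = -4*j + 2*p + 2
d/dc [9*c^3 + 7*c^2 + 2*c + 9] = 27*c^2 + 14*c + 2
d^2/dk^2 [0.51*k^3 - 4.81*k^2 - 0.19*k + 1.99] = 3.06*k - 9.62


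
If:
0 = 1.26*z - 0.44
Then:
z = 0.35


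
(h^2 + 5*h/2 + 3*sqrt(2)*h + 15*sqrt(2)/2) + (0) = h^2 + 5*h/2 + 3*sqrt(2)*h + 15*sqrt(2)/2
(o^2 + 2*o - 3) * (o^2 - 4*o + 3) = o^4 - 2*o^3 - 8*o^2 + 18*o - 9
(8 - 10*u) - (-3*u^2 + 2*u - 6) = 3*u^2 - 12*u + 14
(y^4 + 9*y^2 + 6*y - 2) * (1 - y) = -y^5 + y^4 - 9*y^3 + 3*y^2 + 8*y - 2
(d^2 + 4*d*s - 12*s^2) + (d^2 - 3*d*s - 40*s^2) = 2*d^2 + d*s - 52*s^2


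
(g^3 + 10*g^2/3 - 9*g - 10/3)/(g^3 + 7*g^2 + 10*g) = (3*g^2 - 5*g - 2)/(3*g*(g + 2))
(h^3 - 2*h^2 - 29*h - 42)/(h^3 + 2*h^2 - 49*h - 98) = (h + 3)/(h + 7)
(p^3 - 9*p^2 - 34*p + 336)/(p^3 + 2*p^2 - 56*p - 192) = (p - 7)/(p + 4)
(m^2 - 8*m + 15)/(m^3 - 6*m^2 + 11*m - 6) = (m - 5)/(m^2 - 3*m + 2)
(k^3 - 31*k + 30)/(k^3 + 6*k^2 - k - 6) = (k - 5)/(k + 1)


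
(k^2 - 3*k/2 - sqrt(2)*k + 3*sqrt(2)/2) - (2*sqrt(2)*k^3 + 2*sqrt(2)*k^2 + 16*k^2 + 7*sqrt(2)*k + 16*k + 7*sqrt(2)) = -2*sqrt(2)*k^3 - 15*k^2 - 2*sqrt(2)*k^2 - 35*k/2 - 8*sqrt(2)*k - 11*sqrt(2)/2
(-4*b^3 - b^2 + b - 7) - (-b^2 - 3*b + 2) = -4*b^3 + 4*b - 9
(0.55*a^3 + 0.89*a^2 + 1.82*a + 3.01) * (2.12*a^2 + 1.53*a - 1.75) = 1.166*a^5 + 2.7283*a^4 + 4.2576*a^3 + 7.6083*a^2 + 1.4203*a - 5.2675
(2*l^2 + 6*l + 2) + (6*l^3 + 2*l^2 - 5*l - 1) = 6*l^3 + 4*l^2 + l + 1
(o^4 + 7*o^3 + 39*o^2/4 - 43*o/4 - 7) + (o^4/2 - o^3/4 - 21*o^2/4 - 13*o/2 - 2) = 3*o^4/2 + 27*o^3/4 + 9*o^2/2 - 69*o/4 - 9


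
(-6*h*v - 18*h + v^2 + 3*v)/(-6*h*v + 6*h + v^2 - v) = (v + 3)/(v - 1)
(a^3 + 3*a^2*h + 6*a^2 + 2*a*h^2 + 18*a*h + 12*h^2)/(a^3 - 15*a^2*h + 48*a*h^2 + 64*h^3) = (a^2 + 2*a*h + 6*a + 12*h)/(a^2 - 16*a*h + 64*h^2)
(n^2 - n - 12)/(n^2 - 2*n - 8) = (n + 3)/(n + 2)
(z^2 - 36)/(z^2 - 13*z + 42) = (z + 6)/(z - 7)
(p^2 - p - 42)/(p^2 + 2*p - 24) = (p - 7)/(p - 4)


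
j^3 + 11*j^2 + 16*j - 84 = (j - 2)*(j + 6)*(j + 7)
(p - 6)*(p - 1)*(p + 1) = p^3 - 6*p^2 - p + 6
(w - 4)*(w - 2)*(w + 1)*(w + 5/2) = w^4 - 5*w^3/2 - 21*w^2/2 + 13*w + 20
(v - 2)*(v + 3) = v^2 + v - 6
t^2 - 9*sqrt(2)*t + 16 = (t - 8*sqrt(2))*(t - sqrt(2))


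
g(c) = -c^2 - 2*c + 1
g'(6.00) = -14.00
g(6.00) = -47.00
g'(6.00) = -14.00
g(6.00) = -47.00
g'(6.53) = -15.06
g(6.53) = -54.70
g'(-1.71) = 1.42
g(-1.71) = 1.50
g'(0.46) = -2.92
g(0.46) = -0.13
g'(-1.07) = 0.14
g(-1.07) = 2.00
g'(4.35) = -10.70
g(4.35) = -26.62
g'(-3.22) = 4.44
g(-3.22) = -2.93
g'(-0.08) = -1.84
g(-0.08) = 1.15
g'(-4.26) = 6.52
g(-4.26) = -8.63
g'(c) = -2*c - 2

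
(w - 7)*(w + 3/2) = w^2 - 11*w/2 - 21/2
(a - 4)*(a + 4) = a^2 - 16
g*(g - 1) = g^2 - g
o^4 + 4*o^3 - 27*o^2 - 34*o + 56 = (o - 4)*(o - 1)*(o + 2)*(o + 7)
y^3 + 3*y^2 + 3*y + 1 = (y + 1)^3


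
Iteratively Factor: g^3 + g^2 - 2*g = (g + 2)*(g^2 - g) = (g - 1)*(g + 2)*(g)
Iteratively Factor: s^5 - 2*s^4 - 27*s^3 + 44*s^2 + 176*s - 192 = (s - 1)*(s^4 - s^3 - 28*s^2 + 16*s + 192) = (s - 4)*(s - 1)*(s^3 + 3*s^2 - 16*s - 48) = (s - 4)*(s - 1)*(s + 3)*(s^2 - 16) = (s - 4)^2*(s - 1)*(s + 3)*(s + 4)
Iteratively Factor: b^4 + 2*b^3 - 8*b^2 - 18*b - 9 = (b + 1)*(b^3 + b^2 - 9*b - 9) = (b - 3)*(b + 1)*(b^2 + 4*b + 3) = (b - 3)*(b + 1)*(b + 3)*(b + 1)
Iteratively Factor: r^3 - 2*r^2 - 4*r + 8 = (r - 2)*(r^2 - 4) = (r - 2)*(r + 2)*(r - 2)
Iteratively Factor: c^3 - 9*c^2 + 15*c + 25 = (c - 5)*(c^2 - 4*c - 5) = (c - 5)^2*(c + 1)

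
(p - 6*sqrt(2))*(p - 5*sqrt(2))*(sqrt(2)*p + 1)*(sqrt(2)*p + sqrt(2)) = 2*p^4 - 21*sqrt(2)*p^3 + 2*p^3 - 21*sqrt(2)*p^2 + 98*p^2 + 60*sqrt(2)*p + 98*p + 60*sqrt(2)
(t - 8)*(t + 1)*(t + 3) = t^3 - 4*t^2 - 29*t - 24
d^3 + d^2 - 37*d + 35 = (d - 5)*(d - 1)*(d + 7)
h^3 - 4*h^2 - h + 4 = (h - 4)*(h - 1)*(h + 1)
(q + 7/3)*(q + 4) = q^2 + 19*q/3 + 28/3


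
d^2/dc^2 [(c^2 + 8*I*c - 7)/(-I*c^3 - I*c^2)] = (2*I*c^4 - 48*c^3 + c^2*(-48 - 84*I) + c*(-16 - 112*I) - 42*I)/(c^7 + 3*c^6 + 3*c^5 + c^4)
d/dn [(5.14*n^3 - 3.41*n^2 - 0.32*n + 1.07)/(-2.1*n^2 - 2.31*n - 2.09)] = (-10.794*n^4 - 23.7468*n^3 - 25.0227*n^2 + 18.7478*n + 3.1405)/(4.41*n^4 + 9.702*n^3 + 14.1141*n^2 + 9.6558*n + 4.3681)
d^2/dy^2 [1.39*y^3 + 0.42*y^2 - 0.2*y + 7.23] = 8.34*y + 0.84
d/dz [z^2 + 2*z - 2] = 2*z + 2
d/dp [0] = 0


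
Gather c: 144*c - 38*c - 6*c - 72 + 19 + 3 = 100*c - 50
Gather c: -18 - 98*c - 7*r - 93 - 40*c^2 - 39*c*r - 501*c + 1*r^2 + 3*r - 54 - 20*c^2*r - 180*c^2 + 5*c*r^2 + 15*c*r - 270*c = c^2*(-20*r - 220) + c*(5*r^2 - 24*r - 869) + r^2 - 4*r - 165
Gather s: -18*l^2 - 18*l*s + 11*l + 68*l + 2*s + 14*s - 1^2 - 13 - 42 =-18*l^2 + 79*l + s*(16 - 18*l) - 56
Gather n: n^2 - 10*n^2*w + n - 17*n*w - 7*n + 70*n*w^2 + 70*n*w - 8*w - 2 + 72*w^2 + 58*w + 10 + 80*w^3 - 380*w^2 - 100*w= n^2*(1 - 10*w) + n*(70*w^2 + 53*w - 6) + 80*w^3 - 308*w^2 - 50*w + 8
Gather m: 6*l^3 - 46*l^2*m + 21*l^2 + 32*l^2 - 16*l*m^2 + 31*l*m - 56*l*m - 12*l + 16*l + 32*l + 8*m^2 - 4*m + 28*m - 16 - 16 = 6*l^3 + 53*l^2 + 36*l + m^2*(8 - 16*l) + m*(-46*l^2 - 25*l + 24) - 32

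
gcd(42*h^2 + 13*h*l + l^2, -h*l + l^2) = 1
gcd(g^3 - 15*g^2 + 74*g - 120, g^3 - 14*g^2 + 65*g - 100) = g^2 - 9*g + 20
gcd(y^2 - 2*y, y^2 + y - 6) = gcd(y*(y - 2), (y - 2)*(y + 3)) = y - 2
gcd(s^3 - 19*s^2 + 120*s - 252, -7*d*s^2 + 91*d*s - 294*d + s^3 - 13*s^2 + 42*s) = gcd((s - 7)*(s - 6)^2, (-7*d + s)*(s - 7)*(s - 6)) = s^2 - 13*s + 42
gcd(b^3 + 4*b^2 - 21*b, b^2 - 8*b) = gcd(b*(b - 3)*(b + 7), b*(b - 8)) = b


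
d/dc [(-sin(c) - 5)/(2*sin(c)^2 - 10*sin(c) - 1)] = (20*sin(c) - cos(2*c) - 48)*cos(c)/(10*sin(c) + cos(2*c))^2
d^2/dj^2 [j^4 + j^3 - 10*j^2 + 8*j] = 12*j^2 + 6*j - 20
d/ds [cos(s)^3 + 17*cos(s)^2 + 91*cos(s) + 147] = (3*sin(s)^2 - 34*cos(s) - 94)*sin(s)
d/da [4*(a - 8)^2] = 8*a - 64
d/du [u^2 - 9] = 2*u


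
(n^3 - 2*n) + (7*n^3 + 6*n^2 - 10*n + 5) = 8*n^3 + 6*n^2 - 12*n + 5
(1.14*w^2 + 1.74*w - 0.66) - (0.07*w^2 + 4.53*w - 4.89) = 1.07*w^2 - 2.79*w + 4.23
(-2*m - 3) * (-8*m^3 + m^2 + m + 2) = 16*m^4 + 22*m^3 - 5*m^2 - 7*m - 6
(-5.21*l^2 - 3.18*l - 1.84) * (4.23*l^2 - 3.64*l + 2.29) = -22.0383*l^4 + 5.513*l^3 - 8.1389*l^2 - 0.5846*l - 4.2136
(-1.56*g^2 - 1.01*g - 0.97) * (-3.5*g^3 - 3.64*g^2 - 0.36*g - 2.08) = 5.46*g^5 + 9.2134*g^4 + 7.633*g^3 + 7.1392*g^2 + 2.45*g + 2.0176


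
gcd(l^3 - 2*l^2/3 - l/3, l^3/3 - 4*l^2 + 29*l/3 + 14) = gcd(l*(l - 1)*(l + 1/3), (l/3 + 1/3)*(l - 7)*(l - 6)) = 1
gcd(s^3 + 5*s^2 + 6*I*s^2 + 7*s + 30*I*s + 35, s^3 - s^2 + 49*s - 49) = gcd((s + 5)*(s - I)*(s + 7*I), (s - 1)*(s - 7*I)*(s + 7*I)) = s + 7*I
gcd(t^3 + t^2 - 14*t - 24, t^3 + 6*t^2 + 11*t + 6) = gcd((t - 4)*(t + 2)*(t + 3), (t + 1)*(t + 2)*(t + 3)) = t^2 + 5*t + 6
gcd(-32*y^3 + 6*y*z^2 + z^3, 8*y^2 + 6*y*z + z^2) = 4*y + z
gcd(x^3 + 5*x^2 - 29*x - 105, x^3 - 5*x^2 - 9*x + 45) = x^2 - 2*x - 15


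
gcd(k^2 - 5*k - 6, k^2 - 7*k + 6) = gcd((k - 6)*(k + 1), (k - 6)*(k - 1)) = k - 6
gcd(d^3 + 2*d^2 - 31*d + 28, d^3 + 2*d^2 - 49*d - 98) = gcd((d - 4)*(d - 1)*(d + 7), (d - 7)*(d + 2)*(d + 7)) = d + 7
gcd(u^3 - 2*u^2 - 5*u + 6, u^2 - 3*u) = u - 3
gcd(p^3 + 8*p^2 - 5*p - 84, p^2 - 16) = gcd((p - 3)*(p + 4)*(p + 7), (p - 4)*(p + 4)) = p + 4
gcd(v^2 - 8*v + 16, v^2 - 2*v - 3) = 1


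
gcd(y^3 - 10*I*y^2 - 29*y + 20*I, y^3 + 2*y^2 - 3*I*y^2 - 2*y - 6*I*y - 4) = y - I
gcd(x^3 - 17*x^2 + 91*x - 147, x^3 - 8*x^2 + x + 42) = x^2 - 10*x + 21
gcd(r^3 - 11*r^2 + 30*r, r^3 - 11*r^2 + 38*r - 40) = r - 5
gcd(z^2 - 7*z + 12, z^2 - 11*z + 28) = z - 4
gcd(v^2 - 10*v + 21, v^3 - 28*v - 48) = 1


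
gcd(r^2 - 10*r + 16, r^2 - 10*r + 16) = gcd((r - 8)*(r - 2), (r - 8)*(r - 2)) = r^2 - 10*r + 16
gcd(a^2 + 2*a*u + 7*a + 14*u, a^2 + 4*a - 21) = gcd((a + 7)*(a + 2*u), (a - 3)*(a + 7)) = a + 7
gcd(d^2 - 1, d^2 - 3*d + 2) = d - 1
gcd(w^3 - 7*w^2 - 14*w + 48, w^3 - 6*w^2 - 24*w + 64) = w^2 - 10*w + 16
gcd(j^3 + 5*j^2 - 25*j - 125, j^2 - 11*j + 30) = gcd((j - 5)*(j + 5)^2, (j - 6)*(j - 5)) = j - 5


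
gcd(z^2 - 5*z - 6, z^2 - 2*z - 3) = z + 1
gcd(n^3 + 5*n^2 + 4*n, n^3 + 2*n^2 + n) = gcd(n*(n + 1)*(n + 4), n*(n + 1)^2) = n^2 + n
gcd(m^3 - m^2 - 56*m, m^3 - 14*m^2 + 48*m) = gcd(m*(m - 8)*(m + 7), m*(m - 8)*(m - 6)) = m^2 - 8*m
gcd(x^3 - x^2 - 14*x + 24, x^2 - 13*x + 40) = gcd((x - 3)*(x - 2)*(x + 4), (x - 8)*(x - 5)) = 1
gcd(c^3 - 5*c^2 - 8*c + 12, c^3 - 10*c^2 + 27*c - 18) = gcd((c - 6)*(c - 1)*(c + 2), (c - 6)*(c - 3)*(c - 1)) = c^2 - 7*c + 6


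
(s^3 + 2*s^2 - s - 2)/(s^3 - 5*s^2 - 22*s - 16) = (s - 1)/(s - 8)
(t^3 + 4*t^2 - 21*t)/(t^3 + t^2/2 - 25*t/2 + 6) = 2*t*(t + 7)/(2*t^2 + 7*t - 4)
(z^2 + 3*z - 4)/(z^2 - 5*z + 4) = (z + 4)/(z - 4)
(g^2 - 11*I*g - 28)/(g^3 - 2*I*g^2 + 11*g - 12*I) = (g - 7*I)/(g^2 + 2*I*g + 3)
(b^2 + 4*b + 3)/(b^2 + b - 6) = (b + 1)/(b - 2)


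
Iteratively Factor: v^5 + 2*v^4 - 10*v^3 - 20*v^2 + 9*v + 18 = (v + 1)*(v^4 + v^3 - 11*v^2 - 9*v + 18) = (v - 1)*(v + 1)*(v^3 + 2*v^2 - 9*v - 18) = (v - 1)*(v + 1)*(v + 2)*(v^2 - 9) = (v - 1)*(v + 1)*(v + 2)*(v + 3)*(v - 3)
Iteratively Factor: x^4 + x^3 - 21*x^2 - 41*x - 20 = (x + 4)*(x^3 - 3*x^2 - 9*x - 5) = (x - 5)*(x + 4)*(x^2 + 2*x + 1) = (x - 5)*(x + 1)*(x + 4)*(x + 1)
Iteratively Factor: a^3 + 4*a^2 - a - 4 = (a + 4)*(a^2 - 1) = (a + 1)*(a + 4)*(a - 1)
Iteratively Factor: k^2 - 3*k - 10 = (k + 2)*(k - 5)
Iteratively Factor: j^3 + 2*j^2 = (j)*(j^2 + 2*j) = j*(j + 2)*(j)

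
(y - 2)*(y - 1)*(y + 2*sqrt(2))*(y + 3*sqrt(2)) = y^4 - 3*y^3 + 5*sqrt(2)*y^3 - 15*sqrt(2)*y^2 + 14*y^2 - 36*y + 10*sqrt(2)*y + 24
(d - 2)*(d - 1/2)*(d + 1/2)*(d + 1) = d^4 - d^3 - 9*d^2/4 + d/4 + 1/2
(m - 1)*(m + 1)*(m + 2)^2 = m^4 + 4*m^3 + 3*m^2 - 4*m - 4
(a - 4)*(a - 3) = a^2 - 7*a + 12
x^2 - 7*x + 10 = (x - 5)*(x - 2)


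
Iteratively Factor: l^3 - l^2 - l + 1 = (l - 1)*(l^2 - 1) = (l - 1)*(l + 1)*(l - 1)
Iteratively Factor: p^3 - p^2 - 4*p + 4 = (p - 2)*(p^2 + p - 2) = (p - 2)*(p - 1)*(p + 2)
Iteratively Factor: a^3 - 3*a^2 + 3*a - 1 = (a - 1)*(a^2 - 2*a + 1) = (a - 1)^2*(a - 1)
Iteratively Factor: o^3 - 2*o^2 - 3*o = (o + 1)*(o^2 - 3*o) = o*(o + 1)*(o - 3)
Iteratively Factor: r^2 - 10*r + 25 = (r - 5)*(r - 5)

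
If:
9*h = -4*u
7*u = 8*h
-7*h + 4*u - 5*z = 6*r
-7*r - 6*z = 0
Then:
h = 0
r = 0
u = 0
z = 0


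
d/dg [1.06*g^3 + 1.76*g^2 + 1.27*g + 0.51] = 3.18*g^2 + 3.52*g + 1.27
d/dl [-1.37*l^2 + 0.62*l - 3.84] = 0.62 - 2.74*l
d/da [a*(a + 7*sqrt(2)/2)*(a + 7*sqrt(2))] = 3*a^2 + 21*sqrt(2)*a + 49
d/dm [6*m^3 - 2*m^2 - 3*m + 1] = 18*m^2 - 4*m - 3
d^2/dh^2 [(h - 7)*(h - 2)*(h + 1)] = 6*h - 16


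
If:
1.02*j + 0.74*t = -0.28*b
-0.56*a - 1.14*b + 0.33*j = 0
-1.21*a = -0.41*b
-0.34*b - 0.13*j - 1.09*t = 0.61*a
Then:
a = 0.00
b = 0.00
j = 0.00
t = 0.00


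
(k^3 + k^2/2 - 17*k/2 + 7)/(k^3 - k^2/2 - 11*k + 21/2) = (k - 2)/(k - 3)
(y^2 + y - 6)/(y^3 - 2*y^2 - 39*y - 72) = (y - 2)/(y^2 - 5*y - 24)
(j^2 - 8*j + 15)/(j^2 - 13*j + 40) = (j - 3)/(j - 8)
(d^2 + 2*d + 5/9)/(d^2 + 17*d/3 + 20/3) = (d + 1/3)/(d + 4)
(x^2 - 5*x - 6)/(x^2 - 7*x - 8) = (x - 6)/(x - 8)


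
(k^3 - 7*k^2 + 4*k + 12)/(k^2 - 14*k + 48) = (k^2 - k - 2)/(k - 8)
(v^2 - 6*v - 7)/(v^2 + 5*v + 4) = (v - 7)/(v + 4)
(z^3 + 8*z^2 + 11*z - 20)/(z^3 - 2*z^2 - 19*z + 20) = (z + 5)/(z - 5)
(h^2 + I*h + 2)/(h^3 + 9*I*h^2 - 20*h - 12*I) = (h - I)/(h^2 + 7*I*h - 6)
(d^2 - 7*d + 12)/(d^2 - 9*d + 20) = (d - 3)/(d - 5)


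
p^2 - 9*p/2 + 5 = (p - 5/2)*(p - 2)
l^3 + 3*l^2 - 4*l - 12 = (l - 2)*(l + 2)*(l + 3)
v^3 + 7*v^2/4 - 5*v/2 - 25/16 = (v - 5/4)*(v + 1/2)*(v + 5/2)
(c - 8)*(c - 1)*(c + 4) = c^3 - 5*c^2 - 28*c + 32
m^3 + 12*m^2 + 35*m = m*(m + 5)*(m + 7)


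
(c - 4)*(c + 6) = c^2 + 2*c - 24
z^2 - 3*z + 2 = (z - 2)*(z - 1)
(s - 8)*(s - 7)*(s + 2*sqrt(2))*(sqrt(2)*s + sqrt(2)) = sqrt(2)*s^4 - 14*sqrt(2)*s^3 + 4*s^3 - 56*s^2 + 41*sqrt(2)*s^2 + 56*sqrt(2)*s + 164*s + 224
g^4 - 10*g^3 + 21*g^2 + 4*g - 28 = (g - 7)*(g - 2)^2*(g + 1)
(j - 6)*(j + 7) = j^2 + j - 42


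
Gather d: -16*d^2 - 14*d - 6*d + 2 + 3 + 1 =-16*d^2 - 20*d + 6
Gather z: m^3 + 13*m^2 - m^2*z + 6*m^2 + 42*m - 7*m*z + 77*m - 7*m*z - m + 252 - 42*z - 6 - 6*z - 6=m^3 + 19*m^2 + 118*m + z*(-m^2 - 14*m - 48) + 240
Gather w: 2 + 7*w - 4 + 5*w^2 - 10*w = 5*w^2 - 3*w - 2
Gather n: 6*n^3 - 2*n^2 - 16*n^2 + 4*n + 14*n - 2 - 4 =6*n^3 - 18*n^2 + 18*n - 6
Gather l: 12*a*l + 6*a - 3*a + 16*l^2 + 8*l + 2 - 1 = 3*a + 16*l^2 + l*(12*a + 8) + 1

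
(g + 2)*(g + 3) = g^2 + 5*g + 6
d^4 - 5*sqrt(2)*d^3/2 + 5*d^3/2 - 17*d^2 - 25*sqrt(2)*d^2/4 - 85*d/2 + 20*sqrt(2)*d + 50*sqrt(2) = (d + 5/2)*(d - 4*sqrt(2))*(d - sqrt(2))*(d + 5*sqrt(2)/2)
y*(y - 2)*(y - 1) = y^3 - 3*y^2 + 2*y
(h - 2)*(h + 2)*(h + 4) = h^3 + 4*h^2 - 4*h - 16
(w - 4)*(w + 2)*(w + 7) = w^3 + 5*w^2 - 22*w - 56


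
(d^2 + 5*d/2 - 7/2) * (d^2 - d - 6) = d^4 + 3*d^3/2 - 12*d^2 - 23*d/2 + 21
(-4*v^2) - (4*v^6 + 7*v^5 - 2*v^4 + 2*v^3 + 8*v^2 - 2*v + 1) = -4*v^6 - 7*v^5 + 2*v^4 - 2*v^3 - 12*v^2 + 2*v - 1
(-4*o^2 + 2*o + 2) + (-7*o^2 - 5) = -11*o^2 + 2*o - 3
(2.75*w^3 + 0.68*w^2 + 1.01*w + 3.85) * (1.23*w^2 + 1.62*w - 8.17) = 3.3825*w^5 + 5.2914*w^4 - 20.1236*w^3 + 0.8161*w^2 - 2.0147*w - 31.4545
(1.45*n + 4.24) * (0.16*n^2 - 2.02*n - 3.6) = 0.232*n^3 - 2.2506*n^2 - 13.7848*n - 15.264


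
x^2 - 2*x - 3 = (x - 3)*(x + 1)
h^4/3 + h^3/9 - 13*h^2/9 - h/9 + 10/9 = (h/3 + 1/3)*(h - 5/3)*(h - 1)*(h + 2)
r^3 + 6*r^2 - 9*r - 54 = (r - 3)*(r + 3)*(r + 6)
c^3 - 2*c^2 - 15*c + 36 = (c - 3)^2*(c + 4)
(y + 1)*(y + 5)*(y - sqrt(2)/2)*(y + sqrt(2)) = y^4 + sqrt(2)*y^3/2 + 6*y^3 + 4*y^2 + 3*sqrt(2)*y^2 - 6*y + 5*sqrt(2)*y/2 - 5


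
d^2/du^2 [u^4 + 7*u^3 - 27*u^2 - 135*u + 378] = 12*u^2 + 42*u - 54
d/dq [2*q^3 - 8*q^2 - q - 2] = 6*q^2 - 16*q - 1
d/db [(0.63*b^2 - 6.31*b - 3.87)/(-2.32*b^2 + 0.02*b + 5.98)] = (-14.6266*b^2 - 10.422*b - 37.6564)/(5.3824*b^4 - 0.0928*b^3 - 27.7468*b^2 + 0.2392*b + 35.7604)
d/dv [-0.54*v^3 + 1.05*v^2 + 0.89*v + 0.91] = -1.62*v^2 + 2.1*v + 0.89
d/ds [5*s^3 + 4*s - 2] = 15*s^2 + 4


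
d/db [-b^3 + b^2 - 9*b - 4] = -3*b^2 + 2*b - 9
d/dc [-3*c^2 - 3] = -6*c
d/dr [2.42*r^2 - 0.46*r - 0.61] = 4.84*r - 0.46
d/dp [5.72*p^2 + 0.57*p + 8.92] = 11.44*p + 0.57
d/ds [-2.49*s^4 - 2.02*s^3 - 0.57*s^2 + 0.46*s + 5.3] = -9.96*s^3 - 6.06*s^2 - 1.14*s + 0.46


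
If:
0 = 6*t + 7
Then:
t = -7/6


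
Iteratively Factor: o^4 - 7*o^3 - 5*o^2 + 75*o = (o + 3)*(o^3 - 10*o^2 + 25*o) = (o - 5)*(o + 3)*(o^2 - 5*o) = o*(o - 5)*(o + 3)*(o - 5)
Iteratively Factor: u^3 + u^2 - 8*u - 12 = (u - 3)*(u^2 + 4*u + 4) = (u - 3)*(u + 2)*(u + 2)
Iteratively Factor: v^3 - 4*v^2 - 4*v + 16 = (v - 2)*(v^2 - 2*v - 8) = (v - 2)*(v + 2)*(v - 4)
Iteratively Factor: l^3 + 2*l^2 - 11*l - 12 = (l + 4)*(l^2 - 2*l - 3) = (l - 3)*(l + 4)*(l + 1)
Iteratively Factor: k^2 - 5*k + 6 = (k - 3)*(k - 2)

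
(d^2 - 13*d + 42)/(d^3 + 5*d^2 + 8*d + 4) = (d^2 - 13*d + 42)/(d^3 + 5*d^2 + 8*d + 4)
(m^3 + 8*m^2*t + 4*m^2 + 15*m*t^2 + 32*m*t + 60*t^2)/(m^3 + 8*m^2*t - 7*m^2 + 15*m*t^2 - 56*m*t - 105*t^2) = (m + 4)/(m - 7)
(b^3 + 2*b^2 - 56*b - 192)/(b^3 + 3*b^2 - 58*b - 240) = (b + 4)/(b + 5)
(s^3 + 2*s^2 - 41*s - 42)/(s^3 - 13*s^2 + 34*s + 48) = (s + 7)/(s - 8)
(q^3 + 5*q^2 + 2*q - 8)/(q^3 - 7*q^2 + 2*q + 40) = (q^2 + 3*q - 4)/(q^2 - 9*q + 20)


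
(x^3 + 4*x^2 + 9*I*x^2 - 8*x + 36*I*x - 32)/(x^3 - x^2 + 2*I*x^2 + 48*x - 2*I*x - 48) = (x^2 + x*(4 + I) + 4*I)/(x^2 - x*(1 + 6*I) + 6*I)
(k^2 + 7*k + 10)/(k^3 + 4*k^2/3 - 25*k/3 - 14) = 3*(k + 5)/(3*k^2 - 2*k - 21)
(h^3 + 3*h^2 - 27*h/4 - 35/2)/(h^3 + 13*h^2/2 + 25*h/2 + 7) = (h - 5/2)/(h + 1)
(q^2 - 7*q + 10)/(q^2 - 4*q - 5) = (q - 2)/(q + 1)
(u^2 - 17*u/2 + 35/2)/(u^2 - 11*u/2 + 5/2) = (2*u - 7)/(2*u - 1)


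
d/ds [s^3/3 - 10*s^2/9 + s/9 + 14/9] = s^2 - 20*s/9 + 1/9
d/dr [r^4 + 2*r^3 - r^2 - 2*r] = 4*r^3 + 6*r^2 - 2*r - 2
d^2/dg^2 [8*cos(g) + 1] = -8*cos(g)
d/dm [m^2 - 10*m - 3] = 2*m - 10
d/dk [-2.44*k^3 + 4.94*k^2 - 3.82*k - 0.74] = -7.32*k^2 + 9.88*k - 3.82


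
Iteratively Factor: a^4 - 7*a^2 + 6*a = (a)*(a^3 - 7*a + 6) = a*(a - 1)*(a^2 + a - 6) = a*(a - 2)*(a - 1)*(a + 3)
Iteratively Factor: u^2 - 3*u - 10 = (u - 5)*(u + 2)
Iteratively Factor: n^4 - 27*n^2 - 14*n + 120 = (n + 4)*(n^3 - 4*n^2 - 11*n + 30) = (n - 2)*(n + 4)*(n^2 - 2*n - 15) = (n - 2)*(n + 3)*(n + 4)*(n - 5)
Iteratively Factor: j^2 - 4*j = (j)*(j - 4)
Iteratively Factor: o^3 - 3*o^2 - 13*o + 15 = (o - 5)*(o^2 + 2*o - 3) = (o - 5)*(o + 3)*(o - 1)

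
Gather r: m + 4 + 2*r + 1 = m + 2*r + 5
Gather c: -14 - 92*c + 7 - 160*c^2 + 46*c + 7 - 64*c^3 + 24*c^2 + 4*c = -64*c^3 - 136*c^2 - 42*c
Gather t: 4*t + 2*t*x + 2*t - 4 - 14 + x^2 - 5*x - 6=t*(2*x + 6) + x^2 - 5*x - 24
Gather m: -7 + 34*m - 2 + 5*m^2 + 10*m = 5*m^2 + 44*m - 9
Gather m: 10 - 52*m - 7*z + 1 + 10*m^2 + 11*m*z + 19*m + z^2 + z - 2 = 10*m^2 + m*(11*z - 33) + z^2 - 6*z + 9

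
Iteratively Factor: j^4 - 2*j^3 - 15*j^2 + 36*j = (j - 3)*(j^3 + j^2 - 12*j) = (j - 3)^2*(j^2 + 4*j) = (j - 3)^2*(j + 4)*(j)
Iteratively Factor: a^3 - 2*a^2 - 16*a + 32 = (a + 4)*(a^2 - 6*a + 8) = (a - 4)*(a + 4)*(a - 2)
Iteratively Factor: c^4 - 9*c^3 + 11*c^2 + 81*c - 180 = (c + 3)*(c^3 - 12*c^2 + 47*c - 60) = (c - 3)*(c + 3)*(c^2 - 9*c + 20) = (c - 4)*(c - 3)*(c + 3)*(c - 5)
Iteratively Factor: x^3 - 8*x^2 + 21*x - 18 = (x - 3)*(x^2 - 5*x + 6) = (x - 3)*(x - 2)*(x - 3)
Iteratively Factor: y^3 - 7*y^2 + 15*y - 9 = (y - 1)*(y^2 - 6*y + 9) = (y - 3)*(y - 1)*(y - 3)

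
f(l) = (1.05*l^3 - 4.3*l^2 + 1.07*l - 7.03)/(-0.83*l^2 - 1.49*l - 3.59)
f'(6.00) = -1.03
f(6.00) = -1.68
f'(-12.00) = -1.22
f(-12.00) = 23.32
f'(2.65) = -0.52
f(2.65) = 1.11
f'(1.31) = -0.12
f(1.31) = 1.53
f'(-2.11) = -3.53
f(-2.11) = 9.25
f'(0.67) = -0.18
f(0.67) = 1.60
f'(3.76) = -0.77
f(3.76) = 0.38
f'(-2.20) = -3.37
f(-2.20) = 9.56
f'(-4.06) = -1.48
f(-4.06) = 13.59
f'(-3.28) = -1.90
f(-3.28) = 12.30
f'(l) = (1.66*l + 1.49)*(1.05*l^3 - 4.3*l^2 + 1.07*l - 7.03)/(-0.83*l^2 - 1.49*l - 3.59)^2 + (3.15*l^2 - 8.6*l + 1.07)/(-0.83*l^2 - 1.49*l - 3.59)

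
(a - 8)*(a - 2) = a^2 - 10*a + 16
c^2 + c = c*(c + 1)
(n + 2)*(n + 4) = n^2 + 6*n + 8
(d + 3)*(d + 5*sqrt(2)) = d^2 + 3*d + 5*sqrt(2)*d + 15*sqrt(2)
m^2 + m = m*(m + 1)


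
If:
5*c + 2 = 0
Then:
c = -2/5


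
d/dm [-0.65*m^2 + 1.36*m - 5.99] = 1.36 - 1.3*m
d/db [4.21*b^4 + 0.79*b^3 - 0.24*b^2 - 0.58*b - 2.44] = 16.84*b^3 + 2.37*b^2 - 0.48*b - 0.58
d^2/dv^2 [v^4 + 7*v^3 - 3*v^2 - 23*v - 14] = 12*v^2 + 42*v - 6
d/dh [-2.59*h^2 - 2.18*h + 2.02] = -5.18*h - 2.18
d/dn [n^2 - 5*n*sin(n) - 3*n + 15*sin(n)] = -5*n*cos(n) + 2*n - 5*sin(n) + 15*cos(n) - 3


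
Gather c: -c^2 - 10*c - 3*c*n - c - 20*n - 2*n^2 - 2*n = -c^2 + c*(-3*n - 11) - 2*n^2 - 22*n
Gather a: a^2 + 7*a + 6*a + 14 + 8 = a^2 + 13*a + 22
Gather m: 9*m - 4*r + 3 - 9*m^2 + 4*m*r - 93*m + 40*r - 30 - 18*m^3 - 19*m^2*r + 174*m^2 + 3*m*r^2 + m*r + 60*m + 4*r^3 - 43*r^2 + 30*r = -18*m^3 + m^2*(165 - 19*r) + m*(3*r^2 + 5*r - 24) + 4*r^3 - 43*r^2 + 66*r - 27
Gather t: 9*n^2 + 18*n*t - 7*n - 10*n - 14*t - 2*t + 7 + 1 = 9*n^2 - 17*n + t*(18*n - 16) + 8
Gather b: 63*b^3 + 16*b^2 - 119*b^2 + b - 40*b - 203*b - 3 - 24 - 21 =63*b^3 - 103*b^2 - 242*b - 48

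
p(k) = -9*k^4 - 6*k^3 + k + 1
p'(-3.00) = 811.00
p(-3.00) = -569.00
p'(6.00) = -8423.00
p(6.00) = -12953.00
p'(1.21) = -89.13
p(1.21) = -27.71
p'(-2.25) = 319.94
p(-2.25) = -163.57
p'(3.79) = -2217.39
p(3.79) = -2178.80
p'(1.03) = -57.43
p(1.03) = -14.66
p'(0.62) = -14.50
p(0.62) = -1.14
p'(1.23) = -93.22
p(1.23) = -29.53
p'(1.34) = -117.94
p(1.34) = -41.11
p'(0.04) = 0.97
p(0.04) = 1.04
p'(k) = -36*k^3 - 18*k^2 + 1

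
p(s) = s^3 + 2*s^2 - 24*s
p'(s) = 3*s^2 + 4*s - 24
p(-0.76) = 18.96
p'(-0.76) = -25.31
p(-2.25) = 52.73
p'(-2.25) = -17.81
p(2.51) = -31.83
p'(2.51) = 4.94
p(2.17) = -32.44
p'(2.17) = -1.19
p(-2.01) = 48.20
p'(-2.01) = -19.92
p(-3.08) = 63.67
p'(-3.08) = -7.86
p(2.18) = -32.45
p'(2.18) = -1.02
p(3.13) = -24.86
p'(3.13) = 17.91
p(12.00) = 1728.00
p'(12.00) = 456.00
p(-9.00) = -351.00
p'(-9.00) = 183.00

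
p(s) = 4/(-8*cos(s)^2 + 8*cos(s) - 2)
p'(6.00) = 2.87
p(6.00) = -2.36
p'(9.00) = 0.15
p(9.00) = -0.25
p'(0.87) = -251.61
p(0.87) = -23.84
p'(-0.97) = 2962.54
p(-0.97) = -117.26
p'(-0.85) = 183.48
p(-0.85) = -19.54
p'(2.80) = 0.11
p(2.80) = -0.24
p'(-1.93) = -1.52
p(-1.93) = -0.69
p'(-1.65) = -5.13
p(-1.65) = -1.49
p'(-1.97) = -1.31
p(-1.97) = -0.63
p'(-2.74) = -0.14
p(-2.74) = -0.25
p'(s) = 4*(-16*sin(s)*cos(s) + 8*sin(s))/(-8*cos(s)^2 + 8*cos(s) - 2)^2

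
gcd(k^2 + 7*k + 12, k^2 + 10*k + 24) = k + 4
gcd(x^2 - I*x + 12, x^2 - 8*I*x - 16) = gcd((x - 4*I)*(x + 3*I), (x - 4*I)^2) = x - 4*I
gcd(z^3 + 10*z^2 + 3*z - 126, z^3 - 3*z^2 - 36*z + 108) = z^2 + 3*z - 18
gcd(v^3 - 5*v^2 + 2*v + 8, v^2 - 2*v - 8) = v - 4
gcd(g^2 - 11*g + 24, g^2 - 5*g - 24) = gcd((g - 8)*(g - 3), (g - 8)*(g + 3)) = g - 8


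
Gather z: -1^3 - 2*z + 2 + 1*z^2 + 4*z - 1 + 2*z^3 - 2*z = 2*z^3 + z^2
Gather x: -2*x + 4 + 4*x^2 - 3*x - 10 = 4*x^2 - 5*x - 6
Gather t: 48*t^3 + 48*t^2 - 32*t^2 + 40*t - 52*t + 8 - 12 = 48*t^3 + 16*t^2 - 12*t - 4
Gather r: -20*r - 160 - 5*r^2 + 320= -5*r^2 - 20*r + 160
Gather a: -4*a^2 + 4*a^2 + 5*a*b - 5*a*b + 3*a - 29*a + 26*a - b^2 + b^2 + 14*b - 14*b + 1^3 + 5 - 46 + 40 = 0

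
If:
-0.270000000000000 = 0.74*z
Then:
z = -0.36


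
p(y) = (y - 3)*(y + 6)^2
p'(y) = (y - 3)*(2*y + 12) + (y + 6)^2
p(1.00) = -98.00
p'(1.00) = 21.00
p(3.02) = 1.63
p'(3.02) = 81.72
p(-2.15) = -76.34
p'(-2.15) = -24.83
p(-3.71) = -35.19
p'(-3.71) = -25.49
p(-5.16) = -5.76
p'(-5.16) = -13.00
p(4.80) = 209.95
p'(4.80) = 155.52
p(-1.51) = -90.92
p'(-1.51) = -20.34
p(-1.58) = -89.48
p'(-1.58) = -20.95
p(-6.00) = 0.00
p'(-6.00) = 0.00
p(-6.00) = 0.00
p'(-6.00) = 0.00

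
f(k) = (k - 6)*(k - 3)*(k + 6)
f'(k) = (k - 6)*(k - 3) + (k - 6)*(k + 6) + (k - 3)*(k + 6)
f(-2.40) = 163.30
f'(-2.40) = -4.32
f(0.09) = 104.74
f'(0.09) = -36.52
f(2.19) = 25.28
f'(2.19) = -34.75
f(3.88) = -18.43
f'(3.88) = -14.12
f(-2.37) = 163.16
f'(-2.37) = -4.93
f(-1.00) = 140.00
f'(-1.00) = -27.00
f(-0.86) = 136.11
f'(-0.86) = -28.62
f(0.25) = 98.83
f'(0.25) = -37.31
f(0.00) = 108.00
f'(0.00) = -36.00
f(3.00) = 0.00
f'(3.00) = -27.00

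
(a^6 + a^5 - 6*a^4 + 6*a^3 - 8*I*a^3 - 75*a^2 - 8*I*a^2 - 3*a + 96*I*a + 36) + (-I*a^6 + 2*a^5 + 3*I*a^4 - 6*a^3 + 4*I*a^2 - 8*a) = a^6 - I*a^6 + 3*a^5 - 6*a^4 + 3*I*a^4 - 8*I*a^3 - 75*a^2 - 4*I*a^2 - 11*a + 96*I*a + 36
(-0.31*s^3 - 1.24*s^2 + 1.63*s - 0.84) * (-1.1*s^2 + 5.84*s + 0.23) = 0.341*s^5 - 0.4464*s^4 - 9.1059*s^3 + 10.158*s^2 - 4.5307*s - 0.1932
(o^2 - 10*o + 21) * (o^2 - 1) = o^4 - 10*o^3 + 20*o^2 + 10*o - 21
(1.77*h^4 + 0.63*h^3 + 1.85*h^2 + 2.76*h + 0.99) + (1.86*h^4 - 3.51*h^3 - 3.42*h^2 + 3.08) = 3.63*h^4 - 2.88*h^3 - 1.57*h^2 + 2.76*h + 4.07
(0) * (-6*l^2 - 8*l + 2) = 0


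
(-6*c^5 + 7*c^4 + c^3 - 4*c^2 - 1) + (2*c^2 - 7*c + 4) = -6*c^5 + 7*c^4 + c^3 - 2*c^2 - 7*c + 3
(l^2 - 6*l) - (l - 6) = l^2 - 7*l + 6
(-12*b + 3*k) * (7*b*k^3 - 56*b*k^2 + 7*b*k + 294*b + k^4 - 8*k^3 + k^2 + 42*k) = -84*b^2*k^3 + 672*b^2*k^2 - 84*b^2*k - 3528*b^2 + 9*b*k^4 - 72*b*k^3 + 9*b*k^2 + 378*b*k + 3*k^5 - 24*k^4 + 3*k^3 + 126*k^2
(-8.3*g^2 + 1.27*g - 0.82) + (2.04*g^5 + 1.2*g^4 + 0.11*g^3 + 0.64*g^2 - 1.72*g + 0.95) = 2.04*g^5 + 1.2*g^4 + 0.11*g^3 - 7.66*g^2 - 0.45*g + 0.13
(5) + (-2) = 3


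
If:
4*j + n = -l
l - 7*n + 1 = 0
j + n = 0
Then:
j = -1/4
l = 3/4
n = 1/4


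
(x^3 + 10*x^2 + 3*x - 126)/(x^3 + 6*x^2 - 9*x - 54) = (x + 7)/(x + 3)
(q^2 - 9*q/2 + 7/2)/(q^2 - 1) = (q - 7/2)/(q + 1)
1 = 1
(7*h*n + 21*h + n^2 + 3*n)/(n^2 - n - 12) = (7*h + n)/(n - 4)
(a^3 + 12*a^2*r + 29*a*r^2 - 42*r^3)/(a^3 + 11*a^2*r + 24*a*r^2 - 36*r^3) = (a + 7*r)/(a + 6*r)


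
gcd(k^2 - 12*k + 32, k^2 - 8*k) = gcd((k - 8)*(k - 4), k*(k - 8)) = k - 8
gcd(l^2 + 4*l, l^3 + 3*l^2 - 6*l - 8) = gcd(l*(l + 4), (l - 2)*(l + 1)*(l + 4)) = l + 4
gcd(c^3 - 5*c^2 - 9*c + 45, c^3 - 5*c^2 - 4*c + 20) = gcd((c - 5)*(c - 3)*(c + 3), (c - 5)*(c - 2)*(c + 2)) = c - 5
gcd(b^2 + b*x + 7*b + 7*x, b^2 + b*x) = b + x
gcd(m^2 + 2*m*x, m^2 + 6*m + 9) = 1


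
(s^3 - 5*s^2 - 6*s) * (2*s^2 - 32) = 2*s^5 - 10*s^4 - 44*s^3 + 160*s^2 + 192*s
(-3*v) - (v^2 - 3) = -v^2 - 3*v + 3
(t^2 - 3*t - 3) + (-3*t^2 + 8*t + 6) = -2*t^2 + 5*t + 3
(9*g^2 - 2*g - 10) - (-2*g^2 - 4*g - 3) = 11*g^2 + 2*g - 7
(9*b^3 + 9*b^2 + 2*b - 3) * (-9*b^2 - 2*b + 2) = -81*b^5 - 99*b^4 - 18*b^3 + 41*b^2 + 10*b - 6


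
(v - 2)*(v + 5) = v^2 + 3*v - 10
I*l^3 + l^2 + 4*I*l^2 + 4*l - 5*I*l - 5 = (l + 5)*(l - I)*(I*l - I)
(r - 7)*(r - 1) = r^2 - 8*r + 7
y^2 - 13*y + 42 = (y - 7)*(y - 6)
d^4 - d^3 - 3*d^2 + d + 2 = (d - 2)*(d - 1)*(d + 1)^2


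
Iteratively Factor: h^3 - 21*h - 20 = (h + 4)*(h^2 - 4*h - 5) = (h + 1)*(h + 4)*(h - 5)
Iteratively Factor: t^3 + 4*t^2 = (t + 4)*(t^2) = t*(t + 4)*(t)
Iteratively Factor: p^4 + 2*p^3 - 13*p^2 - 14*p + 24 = (p - 3)*(p^3 + 5*p^2 + 2*p - 8) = (p - 3)*(p + 2)*(p^2 + 3*p - 4) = (p - 3)*(p + 2)*(p + 4)*(p - 1)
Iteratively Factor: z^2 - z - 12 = (z + 3)*(z - 4)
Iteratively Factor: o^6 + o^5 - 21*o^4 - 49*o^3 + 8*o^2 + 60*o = (o - 1)*(o^5 + 2*o^4 - 19*o^3 - 68*o^2 - 60*o) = (o - 1)*(o + 2)*(o^4 - 19*o^2 - 30*o) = o*(o - 1)*(o + 2)*(o^3 - 19*o - 30) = o*(o - 1)*(o + 2)*(o + 3)*(o^2 - 3*o - 10) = o*(o - 5)*(o - 1)*(o + 2)*(o + 3)*(o + 2)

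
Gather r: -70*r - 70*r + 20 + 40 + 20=80 - 140*r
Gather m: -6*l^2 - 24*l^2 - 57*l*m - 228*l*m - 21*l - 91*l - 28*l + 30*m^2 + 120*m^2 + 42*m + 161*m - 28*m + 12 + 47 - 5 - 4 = -30*l^2 - 140*l + 150*m^2 + m*(175 - 285*l) + 50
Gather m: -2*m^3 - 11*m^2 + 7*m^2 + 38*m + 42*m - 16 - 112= -2*m^3 - 4*m^2 + 80*m - 128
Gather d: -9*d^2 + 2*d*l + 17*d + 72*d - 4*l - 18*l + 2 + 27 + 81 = -9*d^2 + d*(2*l + 89) - 22*l + 110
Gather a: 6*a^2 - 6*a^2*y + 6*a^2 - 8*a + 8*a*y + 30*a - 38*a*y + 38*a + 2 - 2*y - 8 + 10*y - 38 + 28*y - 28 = a^2*(12 - 6*y) + a*(60 - 30*y) + 36*y - 72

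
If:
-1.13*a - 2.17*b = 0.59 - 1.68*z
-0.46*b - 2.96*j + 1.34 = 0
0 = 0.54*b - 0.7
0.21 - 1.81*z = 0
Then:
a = -2.84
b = 1.30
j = 0.25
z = 0.12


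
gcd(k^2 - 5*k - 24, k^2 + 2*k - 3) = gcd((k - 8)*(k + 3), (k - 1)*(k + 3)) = k + 3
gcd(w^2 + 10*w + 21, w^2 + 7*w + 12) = w + 3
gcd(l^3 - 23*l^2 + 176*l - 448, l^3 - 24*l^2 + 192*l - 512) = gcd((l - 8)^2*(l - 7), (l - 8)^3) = l^2 - 16*l + 64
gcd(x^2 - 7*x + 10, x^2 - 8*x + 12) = x - 2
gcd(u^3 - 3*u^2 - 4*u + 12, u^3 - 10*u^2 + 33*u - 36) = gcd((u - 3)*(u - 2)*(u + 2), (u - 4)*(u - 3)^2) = u - 3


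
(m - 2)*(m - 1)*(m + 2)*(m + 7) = m^4 + 6*m^3 - 11*m^2 - 24*m + 28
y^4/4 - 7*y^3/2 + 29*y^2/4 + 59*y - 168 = (y/4 + 1)*(y - 8)*(y - 7)*(y - 3)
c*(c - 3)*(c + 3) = c^3 - 9*c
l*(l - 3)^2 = l^3 - 6*l^2 + 9*l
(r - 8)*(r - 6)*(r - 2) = r^3 - 16*r^2 + 76*r - 96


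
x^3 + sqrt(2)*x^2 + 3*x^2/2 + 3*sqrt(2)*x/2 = x*(x + 3/2)*(x + sqrt(2))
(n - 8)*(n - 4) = n^2 - 12*n + 32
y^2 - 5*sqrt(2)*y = y*(y - 5*sqrt(2))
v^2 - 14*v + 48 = (v - 8)*(v - 6)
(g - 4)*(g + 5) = g^2 + g - 20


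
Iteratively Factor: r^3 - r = (r + 1)*(r^2 - r) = (r - 1)*(r + 1)*(r)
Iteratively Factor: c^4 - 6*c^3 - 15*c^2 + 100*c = (c - 5)*(c^3 - c^2 - 20*c) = (c - 5)*(c + 4)*(c^2 - 5*c) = (c - 5)^2*(c + 4)*(c)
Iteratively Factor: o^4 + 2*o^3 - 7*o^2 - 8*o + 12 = (o + 2)*(o^3 - 7*o + 6) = (o - 1)*(o + 2)*(o^2 + o - 6) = (o - 1)*(o + 2)*(o + 3)*(o - 2)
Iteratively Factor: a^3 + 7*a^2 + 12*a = (a + 4)*(a^2 + 3*a) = (a + 3)*(a + 4)*(a)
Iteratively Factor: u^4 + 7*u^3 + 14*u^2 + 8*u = (u + 4)*(u^3 + 3*u^2 + 2*u) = (u + 1)*(u + 4)*(u^2 + 2*u) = (u + 1)*(u + 2)*(u + 4)*(u)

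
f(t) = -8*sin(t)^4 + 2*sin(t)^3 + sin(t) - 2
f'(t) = -32*sin(t)^3*cos(t) + 6*sin(t)^2*cos(t) + cos(t) = (-32*sin(t)^3 + 6*sin(t)^2 + 1)*cos(t)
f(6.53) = -1.76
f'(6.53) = 0.86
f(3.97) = -5.90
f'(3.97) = -11.53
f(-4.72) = -7.00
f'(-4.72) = -0.19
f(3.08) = -1.94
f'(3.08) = -1.01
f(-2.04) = -9.37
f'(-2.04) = -12.88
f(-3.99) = -2.94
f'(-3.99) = 6.04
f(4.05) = -6.86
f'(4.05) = -12.56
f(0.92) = -3.40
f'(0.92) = -6.86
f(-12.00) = -1.82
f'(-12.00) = -1.87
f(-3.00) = -2.15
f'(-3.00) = -1.20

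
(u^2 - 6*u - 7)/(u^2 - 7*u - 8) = (u - 7)/(u - 8)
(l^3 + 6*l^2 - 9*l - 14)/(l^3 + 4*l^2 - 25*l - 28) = (l - 2)/(l - 4)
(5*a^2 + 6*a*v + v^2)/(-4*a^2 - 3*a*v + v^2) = (5*a + v)/(-4*a + v)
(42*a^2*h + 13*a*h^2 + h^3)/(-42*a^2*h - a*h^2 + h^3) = (-7*a - h)/(7*a - h)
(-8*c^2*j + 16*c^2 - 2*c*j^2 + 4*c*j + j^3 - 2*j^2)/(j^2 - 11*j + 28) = (-8*c^2*j + 16*c^2 - 2*c*j^2 + 4*c*j + j^3 - 2*j^2)/(j^2 - 11*j + 28)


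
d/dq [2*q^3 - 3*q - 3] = 6*q^2 - 3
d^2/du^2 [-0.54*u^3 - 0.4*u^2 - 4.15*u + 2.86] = -3.24*u - 0.8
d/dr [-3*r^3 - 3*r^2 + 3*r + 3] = -9*r^2 - 6*r + 3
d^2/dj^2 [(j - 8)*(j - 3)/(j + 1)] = 72/(j^3 + 3*j^2 + 3*j + 1)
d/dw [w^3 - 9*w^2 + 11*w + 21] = 3*w^2 - 18*w + 11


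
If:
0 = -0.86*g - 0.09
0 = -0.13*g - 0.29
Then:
No Solution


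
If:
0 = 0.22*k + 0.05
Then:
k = -0.23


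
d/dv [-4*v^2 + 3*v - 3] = 3 - 8*v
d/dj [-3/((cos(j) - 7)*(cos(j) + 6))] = 3*(sin(j) - sin(2*j))/((cos(j) - 7)^2*(cos(j) + 6)^2)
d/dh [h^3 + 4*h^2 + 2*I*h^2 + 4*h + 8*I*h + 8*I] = 3*h^2 + 4*h*(2 + I) + 4 + 8*I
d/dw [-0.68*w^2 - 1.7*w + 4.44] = -1.36*w - 1.7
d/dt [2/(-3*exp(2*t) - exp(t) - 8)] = (12*exp(t) + 2)*exp(t)/(3*exp(2*t) + exp(t) + 8)^2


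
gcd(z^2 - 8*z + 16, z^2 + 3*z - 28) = z - 4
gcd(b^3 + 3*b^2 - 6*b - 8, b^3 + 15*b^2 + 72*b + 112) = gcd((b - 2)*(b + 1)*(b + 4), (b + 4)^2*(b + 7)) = b + 4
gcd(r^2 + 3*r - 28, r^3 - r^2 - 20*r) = 1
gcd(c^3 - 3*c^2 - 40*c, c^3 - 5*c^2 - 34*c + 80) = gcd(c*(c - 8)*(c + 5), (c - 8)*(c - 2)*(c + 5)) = c^2 - 3*c - 40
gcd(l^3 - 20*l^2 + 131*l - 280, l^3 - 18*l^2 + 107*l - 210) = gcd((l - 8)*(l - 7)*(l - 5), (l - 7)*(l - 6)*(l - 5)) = l^2 - 12*l + 35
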